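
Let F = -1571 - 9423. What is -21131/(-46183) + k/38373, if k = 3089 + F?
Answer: 148594416/590726753 ≈ 0.25154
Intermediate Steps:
F = -10994
k = -7905 (k = 3089 - 10994 = -7905)
-21131/(-46183) + k/38373 = -21131/(-46183) - 7905/38373 = -21131*(-1/46183) - 7905*1/38373 = 21131/46183 - 2635/12791 = 148594416/590726753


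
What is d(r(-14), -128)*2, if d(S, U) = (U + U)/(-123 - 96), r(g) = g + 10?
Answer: 512/219 ≈ 2.3379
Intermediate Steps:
r(g) = 10 + g
d(S, U) = -2*U/219 (d(S, U) = (2*U)/(-219) = (2*U)*(-1/219) = -2*U/219)
d(r(-14), -128)*2 = -2/219*(-128)*2 = (256/219)*2 = 512/219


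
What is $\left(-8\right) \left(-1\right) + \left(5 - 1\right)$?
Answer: $12$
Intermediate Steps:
$\left(-8\right) \left(-1\right) + \left(5 - 1\right) = 8 + \left(5 - 1\right) = 8 + 4 = 12$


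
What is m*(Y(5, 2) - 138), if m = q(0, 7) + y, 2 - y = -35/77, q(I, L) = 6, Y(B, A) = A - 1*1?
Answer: -12741/11 ≈ -1158.3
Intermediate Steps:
Y(B, A) = -1 + A (Y(B, A) = A - 1 = -1 + A)
y = 27/11 (y = 2 - (-35)/77 = 2 - 1*(-5/11) = 2 + 5/11 = 27/11 ≈ 2.4545)
m = 93/11 (m = 6 + 27/11 = 93/11 ≈ 8.4545)
m*(Y(5, 2) - 138) = 93*((-1 + 2) - 138)/11 = 93*(1 - 138)/11 = (93/11)*(-137) = -12741/11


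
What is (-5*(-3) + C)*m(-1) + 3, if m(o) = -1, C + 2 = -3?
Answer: -7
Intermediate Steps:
C = -5 (C = -2 - 3 = -5)
(-5*(-3) + C)*m(-1) + 3 = (-5*(-3) - 5)*(-1) + 3 = (15 - 5)*(-1) + 3 = 10*(-1) + 3 = -10 + 3 = -7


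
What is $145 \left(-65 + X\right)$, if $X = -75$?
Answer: $-20300$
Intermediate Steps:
$145 \left(-65 + X\right) = 145 \left(-65 - 75\right) = 145 \left(-140\right) = -20300$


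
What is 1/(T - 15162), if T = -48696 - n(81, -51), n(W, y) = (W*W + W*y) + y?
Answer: -1/66237 ≈ -1.5097e-5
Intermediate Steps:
n(W, y) = y + W² + W*y (n(W, y) = (W² + W*y) + y = y + W² + W*y)
T = -51075 (T = -48696 - (-51 + 81² + 81*(-51)) = -48696 - (-51 + 6561 - 4131) = -48696 - 1*2379 = -48696 - 2379 = -51075)
1/(T - 15162) = 1/(-51075 - 15162) = 1/(-66237) = -1/66237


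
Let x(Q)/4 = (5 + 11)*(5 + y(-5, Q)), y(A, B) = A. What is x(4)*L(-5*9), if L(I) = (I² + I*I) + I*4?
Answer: 0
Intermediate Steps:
x(Q) = 0 (x(Q) = 4*((5 + 11)*(5 - 5)) = 4*(16*0) = 4*0 = 0)
L(I) = 2*I² + 4*I (L(I) = (I² + I²) + 4*I = 2*I² + 4*I)
x(4)*L(-5*9) = 0*(2*(-5*9)*(2 - 5*9)) = 0*(2*(-45)*(2 - 45)) = 0*(2*(-45)*(-43)) = 0*3870 = 0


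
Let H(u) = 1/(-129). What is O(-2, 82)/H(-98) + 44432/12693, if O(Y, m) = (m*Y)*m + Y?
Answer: 22023034082/12693 ≈ 1.7351e+6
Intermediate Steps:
O(Y, m) = Y + Y*m² (O(Y, m) = (Y*m)*m + Y = Y*m² + Y = Y + Y*m²)
H(u) = -1/129
O(-2, 82)/H(-98) + 44432/12693 = (-2*(1 + 82²))/(-1/129) + 44432/12693 = -2*(1 + 6724)*(-129) + 44432*(1/12693) = -2*6725*(-129) + 44432/12693 = -13450*(-129) + 44432/12693 = 1735050 + 44432/12693 = 22023034082/12693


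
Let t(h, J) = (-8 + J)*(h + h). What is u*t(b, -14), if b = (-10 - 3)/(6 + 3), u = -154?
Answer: -88088/9 ≈ -9787.6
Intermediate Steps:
b = -13/9 ≈ -1.4444
t(h, J) = 2*h*(-8 + J) (t(h, J) = (-8 + J)*(2*h) = 2*h*(-8 + J))
u*t(b, -14) = -308*(-13)*(-8 - 14)/9 = -308*(-13)*(-22)/9 = -154*572/9 = -88088/9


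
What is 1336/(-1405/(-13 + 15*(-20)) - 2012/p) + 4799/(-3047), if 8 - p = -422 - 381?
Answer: 1030896008155/1553052853 ≈ 663.79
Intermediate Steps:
p = 811 (p = 8 - (-422 - 381) = 8 - 1*(-803) = 8 + 803 = 811)
1336/(-1405/(-13 + 15*(-20)) - 2012/p) + 4799/(-3047) = 1336/(-1405/(-13 + 15*(-20)) - 2012/811) + 4799/(-3047) = 1336/(-1405/(-13 - 300) - 2012*1/811) + 4799*(-1/3047) = 1336/(-1405/(-313) - 2012/811) - 4799/3047 = 1336/(-1405*(-1/313) - 2012/811) - 4799/3047 = 1336/(1405/313 - 2012/811) - 4799/3047 = 1336/(509699/253843) - 4799/3047 = 1336*(253843/509699) - 4799/3047 = 339134248/509699 - 4799/3047 = 1030896008155/1553052853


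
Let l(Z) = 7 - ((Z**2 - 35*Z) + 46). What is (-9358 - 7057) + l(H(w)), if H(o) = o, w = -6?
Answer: -16700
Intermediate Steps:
l(Z) = -39 - Z**2 + 35*Z (l(Z) = 7 - (46 + Z**2 - 35*Z) = 7 + (-46 - Z**2 + 35*Z) = -39 - Z**2 + 35*Z)
(-9358 - 7057) + l(H(w)) = (-9358 - 7057) + (-39 - 1*(-6)**2 + 35*(-6)) = -16415 + (-39 - 1*36 - 210) = -16415 + (-39 - 36 - 210) = -16415 - 285 = -16700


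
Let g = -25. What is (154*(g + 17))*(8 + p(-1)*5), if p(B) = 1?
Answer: -16016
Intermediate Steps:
(154*(g + 17))*(8 + p(-1)*5) = (154*(-25 + 17))*(8 + 1*5) = (154*(-8))*(8 + 5) = -1232*13 = -16016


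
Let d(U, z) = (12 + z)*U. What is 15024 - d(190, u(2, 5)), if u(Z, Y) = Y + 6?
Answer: 10654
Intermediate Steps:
u(Z, Y) = 6 + Y
d(U, z) = U*(12 + z)
15024 - d(190, u(2, 5)) = 15024 - 190*(12 + (6 + 5)) = 15024 - 190*(12 + 11) = 15024 - 190*23 = 15024 - 1*4370 = 15024 - 4370 = 10654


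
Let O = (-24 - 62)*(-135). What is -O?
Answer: -11610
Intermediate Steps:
O = 11610 (O = -86*(-135) = 11610)
-O = -1*11610 = -11610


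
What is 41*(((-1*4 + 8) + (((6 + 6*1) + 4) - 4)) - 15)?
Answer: 41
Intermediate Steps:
41*(((-1*4 + 8) + (((6 + 6*1) + 4) - 4)) - 15) = 41*(((-4 + 8) + (((6 + 6) + 4) - 4)) - 15) = 41*((4 + ((12 + 4) - 4)) - 15) = 41*((4 + (16 - 4)) - 15) = 41*((4 + 12) - 15) = 41*(16 - 15) = 41*1 = 41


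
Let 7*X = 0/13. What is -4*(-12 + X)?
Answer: 48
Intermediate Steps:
X = 0 (X = (0/13)/7 = (0*(1/13))/7 = (⅐)*0 = 0)
-4*(-12 + X) = -4*(-12 + 0) = -4*(-12) = 48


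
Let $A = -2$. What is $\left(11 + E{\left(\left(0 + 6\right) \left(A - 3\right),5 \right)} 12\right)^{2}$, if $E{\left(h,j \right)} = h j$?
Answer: $3200521$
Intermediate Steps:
$\left(11 + E{\left(\left(0 + 6\right) \left(A - 3\right),5 \right)} 12\right)^{2} = \left(11 + \left(0 + 6\right) \left(-2 - 3\right) 5 \cdot 12\right)^{2} = \left(11 + 6 \left(-5\right) 5 \cdot 12\right)^{2} = \left(11 + \left(-30\right) 5 \cdot 12\right)^{2} = \left(11 - 1800\right)^{2} = \left(-1789\right)^{2} = 3200521$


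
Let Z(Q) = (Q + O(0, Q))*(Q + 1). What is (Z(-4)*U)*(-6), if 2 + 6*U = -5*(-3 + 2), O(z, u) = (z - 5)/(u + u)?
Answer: -243/8 ≈ -30.375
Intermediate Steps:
O(z, u) = (-5 + z)/(2*u) (O(z, u) = (-5 + z)/((2*u)) = (-5 + z)*(1/(2*u)) = (-5 + z)/(2*u))
U = ½ (U = -⅓ + (-5*(-3 + 2))/6 = -⅓ + (-5*(-1))/6 = -⅓ + (⅙)*5 = -⅓ + ⅚ = ½ ≈ 0.50000)
Z(Q) = (1 + Q)*(Q - 5/(2*Q)) (Z(Q) = (Q + (-5 + 0)/(2*Q))*(Q + 1) = (Q + (½)*(-5)/Q)*(1 + Q) = (Q - 5/(2*Q))*(1 + Q) = (1 + Q)*(Q - 5/(2*Q)))
(Z(-4)*U)*(-6) = ((-5/2 - 4 + (-4)² - 5/2/(-4))*(½))*(-6) = ((-5/2 - 4 + 16 - 5/2*(-¼))*(½))*(-6) = ((-5/2 - 4 + 16 + 5/8)*(½))*(-6) = ((81/8)*(½))*(-6) = (81/16)*(-6) = -243/8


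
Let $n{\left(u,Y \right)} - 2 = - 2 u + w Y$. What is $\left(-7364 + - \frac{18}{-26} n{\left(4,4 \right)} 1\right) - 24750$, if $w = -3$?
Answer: $- \frac{417644}{13} \approx -32126.0$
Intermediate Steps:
$n{\left(u,Y \right)} = 2 - 3 Y - 2 u$ ($n{\left(u,Y \right)} = 2 - \left(2 u + 3 Y\right) = 2 - 3 Y - 2 u$)
$\left(-7364 + - \frac{18}{-26} n{\left(4,4 \right)} 1\right) - 24750 = \left(-7364 + - \frac{18}{-26} \left(2 - 12 - 8\right) 1\right) - 24750 = \left(-7364 + \left(-18\right) \left(- \frac{1}{26}\right) \left(2 - 12 - 8\right) 1\right) - 24750 = \left(-7364 + \frac{9}{13} \left(-18\right) 1\right) - 24750 = \left(-7364 - \frac{162}{13}\right) - 24750 = - \frac{95894}{13} - 24750 = - \frac{417644}{13}$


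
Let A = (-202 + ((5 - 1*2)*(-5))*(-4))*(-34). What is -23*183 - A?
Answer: -9037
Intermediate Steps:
A = 4828 (A = (-202 + ((5 - 2)*(-5))*(-4))*(-34) = (-202 + (3*(-5))*(-4))*(-34) = (-202 - 15*(-4))*(-34) = (-202 + 60)*(-34) = -142*(-34) = 4828)
-23*183 - A = -23*183 - 1*4828 = -4209 - 4828 = -9037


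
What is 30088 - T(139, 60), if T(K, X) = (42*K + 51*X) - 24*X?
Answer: 22630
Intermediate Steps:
T(K, X) = 27*X + 42*K
30088 - T(139, 60) = 30088 - (27*60 + 42*139) = 30088 - (1620 + 5838) = 30088 - 1*7458 = 30088 - 7458 = 22630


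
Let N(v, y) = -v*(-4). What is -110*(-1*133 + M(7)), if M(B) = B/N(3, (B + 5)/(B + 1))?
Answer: 87395/6 ≈ 14566.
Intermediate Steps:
N(v, y) = 4*v
M(B) = B/12 (M(B) = B/((4*3)) = B/12)
-110*(-1*133 + M(7)) = -110*(-1*133 + (1/12)*7) = -110*(-133 + 7/12) = -110*(-1589/12) = 87395/6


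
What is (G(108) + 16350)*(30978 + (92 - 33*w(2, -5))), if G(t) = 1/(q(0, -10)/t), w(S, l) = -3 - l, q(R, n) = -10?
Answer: 2532902784/5 ≈ 5.0658e+8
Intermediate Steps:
G(t) = -t/10 (G(t) = 1/(-10/t) = -t/10)
(G(108) + 16350)*(30978 + (92 - 33*w(2, -5))) = (-⅒*108 + 16350)*(30978 + (92 - 33*(-3 - 1*(-5)))) = (-54/5 + 16350)*(30978 + (92 - 33*(-3 + 5))) = 81696*(30978 + (92 - 33*2))/5 = 81696*(30978 + (92 - 66))/5 = 81696*(30978 + 26)/5 = (81696/5)*31004 = 2532902784/5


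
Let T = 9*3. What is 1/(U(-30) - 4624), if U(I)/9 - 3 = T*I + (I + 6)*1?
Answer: -1/12103 ≈ -8.2624e-5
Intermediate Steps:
T = 27
U(I) = 81 + 252*I (U(I) = 27 + 9*(27*I + (I + 6)*1) = 27 + 9*(27*I + (6 + I)*1) = 27 + 9*(27*I + (6 + I)) = 27 + 9*(6 + 28*I) = 27 + (54 + 252*I) = 81 + 252*I)
1/(U(-30) - 4624) = 1/((81 + 252*(-30)) - 4624) = 1/((81 - 7560) - 4624) = 1/(-7479 - 4624) = 1/(-12103) = -1/12103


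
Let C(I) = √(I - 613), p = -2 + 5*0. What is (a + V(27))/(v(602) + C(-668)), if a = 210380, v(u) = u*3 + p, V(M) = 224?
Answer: 379929616/3255697 - 210604*I*√1281/3255697 ≈ 116.7 - 2.3152*I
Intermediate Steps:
p = -2 (p = -2 + 0 = -2)
C(I) = √(-613 + I)
v(u) = -2 + 3*u (v(u) = u*3 - 2 = 3*u - 2 = -2 + 3*u)
(a + V(27))/(v(602) + C(-668)) = (210380 + 224)/((-2 + 3*602) + √(-613 - 668)) = 210604/((-2 + 1806) + √(-1281)) = 210604/(1804 + I*√1281)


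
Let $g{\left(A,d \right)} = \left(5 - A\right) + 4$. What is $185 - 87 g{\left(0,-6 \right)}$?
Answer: $-598$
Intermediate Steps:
$g{\left(A,d \right)} = 9 - A$
$185 - 87 g{\left(0,-6 \right)} = 185 - 87 \left(9 - 0\right) = 185 - 87 \left(9 + 0\right) = 185 - 783 = -598$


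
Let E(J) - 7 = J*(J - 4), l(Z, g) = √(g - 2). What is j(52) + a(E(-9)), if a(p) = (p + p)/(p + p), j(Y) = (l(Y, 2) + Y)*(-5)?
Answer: -259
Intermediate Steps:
l(Z, g) = √(-2 + g)
j(Y) = -5*Y (j(Y) = (√(-2 + 2) + Y)*(-5) = (√0 + Y)*(-5) = (0 + Y)*(-5) = Y*(-5) = -5*Y)
E(J) = 7 + J*(-4 + J) (E(J) = 7 + J*(J - 4) = 7 + J*(-4 + J))
a(p) = 1 (a(p) = (2*p)/((2*p)) = (2*p)*(1/(2*p)) = 1)
j(52) + a(E(-9)) = -5*52 + 1 = -260 + 1 = -259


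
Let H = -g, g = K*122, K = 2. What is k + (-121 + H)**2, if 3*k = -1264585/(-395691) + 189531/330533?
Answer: 52273559900661251/392366799909 ≈ 1.3323e+5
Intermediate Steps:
g = 244 (g = 2*122 = 244)
H = -244 (H = -1*244 = -244)
k = 492982784726/392366799909 (k = (-1264585/(-395691) + 189531/330533)/3 = (-1264585*(-1/395691) + 189531*(1/330533))/3 = (1264585/395691 + 189531/330533)/3 = (1/3)*(492982784726/130788933303) = 492982784726/392366799909 ≈ 1.2564)
k + (-121 + H)**2 = 492982784726/392366799909 + (-121 - 244)**2 = 492982784726/392366799909 + (-365)**2 = 492982784726/392366799909 + 133225 = 52273559900661251/392366799909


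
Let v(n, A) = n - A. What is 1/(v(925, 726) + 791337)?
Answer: 1/791536 ≈ 1.2634e-6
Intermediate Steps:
1/(v(925, 726) + 791337) = 1/((925 - 1*726) + 791337) = 1/((925 - 726) + 791337) = 1/(199 + 791337) = 1/791536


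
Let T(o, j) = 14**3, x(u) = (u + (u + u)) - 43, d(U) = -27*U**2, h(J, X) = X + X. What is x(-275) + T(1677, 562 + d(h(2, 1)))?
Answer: 1876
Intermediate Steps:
h(J, X) = 2*X
x(u) = -43 + 3*u (x(u) = (u + 2*u) - 43 = 3*u - 43 = -43 + 3*u)
T(o, j) = 2744
x(-275) + T(1677, 562 + d(h(2, 1))) = (-43 + 3*(-275)) + 2744 = (-43 - 825) + 2744 = -868 + 2744 = 1876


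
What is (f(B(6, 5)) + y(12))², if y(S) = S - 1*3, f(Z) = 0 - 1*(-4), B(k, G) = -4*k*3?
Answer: 169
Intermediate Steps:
B(k, G) = -12*k
f(Z) = 4 (f(Z) = 0 + 4 = 4)
y(S) = -3 + S (y(S) = S - 3 = -3 + S)
(f(B(6, 5)) + y(12))² = (4 + (-3 + 12))² = (4 + 9)² = 13² = 169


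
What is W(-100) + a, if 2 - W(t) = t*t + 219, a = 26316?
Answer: 16099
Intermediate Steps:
W(t) = -217 - t² (W(t) = 2 - (t*t + 219) = 2 - (t² + 219) = 2 - (219 + t²) = 2 + (-219 - t²) = -217 - t²)
W(-100) + a = (-217 - 1*(-100)²) + 26316 = (-217 - 1*10000) + 26316 = (-217 - 10000) + 26316 = -10217 + 26316 = 16099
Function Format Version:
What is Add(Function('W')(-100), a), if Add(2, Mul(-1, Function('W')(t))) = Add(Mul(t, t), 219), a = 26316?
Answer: 16099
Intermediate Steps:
Function('W')(t) = Add(-217, Mul(-1, Pow(t, 2))) (Function('W')(t) = Add(2, Mul(-1, Add(Mul(t, t), 219))) = Add(2, Mul(-1, Add(Pow(t, 2), 219))) = Add(2, Mul(-1, Add(219, Pow(t, 2)))) = Add(2, Add(-219, Mul(-1, Pow(t, 2)))) = Add(-217, Mul(-1, Pow(t, 2))))
Add(Function('W')(-100), a) = Add(Add(-217, Mul(-1, Pow(-100, 2))), 26316) = Add(Add(-217, Mul(-1, 10000)), 26316) = Add(Add(-217, -10000), 26316) = Add(-10217, 26316) = 16099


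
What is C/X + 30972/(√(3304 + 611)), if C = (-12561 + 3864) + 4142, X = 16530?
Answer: -911/3306 + 356*√435/15 ≈ 494.72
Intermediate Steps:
C = -4555 (C = -8697 + 4142 = -4555)
C/X + 30972/(√(3304 + 611)) = -4555/16530 + 30972/(√(3304 + 611)) = -4555*1/16530 + 30972/(√3915) = -911/3306 + 30972/((3*√435)) = -911/3306 + 30972*(√435/1305) = -911/3306 + 356*√435/15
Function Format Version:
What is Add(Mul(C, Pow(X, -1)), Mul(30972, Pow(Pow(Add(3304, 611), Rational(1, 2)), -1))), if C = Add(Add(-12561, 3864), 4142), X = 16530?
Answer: Add(Rational(-911, 3306), Mul(Rational(356, 15), Pow(435, Rational(1, 2)))) ≈ 494.72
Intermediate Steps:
C = -4555 (C = Add(-8697, 4142) = -4555)
Add(Mul(C, Pow(X, -1)), Mul(30972, Pow(Pow(Add(3304, 611), Rational(1, 2)), -1))) = Add(Mul(-4555, Pow(16530, -1)), Mul(30972, Pow(Pow(Add(3304, 611), Rational(1, 2)), -1))) = Add(Mul(-4555, Rational(1, 16530)), Mul(30972, Pow(Pow(3915, Rational(1, 2)), -1))) = Add(Rational(-911, 3306), Mul(30972, Pow(Mul(3, Pow(435, Rational(1, 2))), -1))) = Add(Rational(-911, 3306), Mul(30972, Mul(Rational(1, 1305), Pow(435, Rational(1, 2))))) = Add(Rational(-911, 3306), Mul(Rational(356, 15), Pow(435, Rational(1, 2))))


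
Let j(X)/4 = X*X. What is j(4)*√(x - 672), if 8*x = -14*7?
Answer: 32*I*√2737 ≈ 1674.1*I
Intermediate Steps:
x = -49/4 (x = (-14*7)/8 = (⅛)*(-98) = -49/4 ≈ -12.250)
j(X) = 4*X² (j(X) = 4*(X*X) = 4*X²)
j(4)*√(x - 672) = (4*4²)*√(-49/4 - 672) = (4*16)*√(-2737/4) = 64*(I*√2737/2) = 32*I*√2737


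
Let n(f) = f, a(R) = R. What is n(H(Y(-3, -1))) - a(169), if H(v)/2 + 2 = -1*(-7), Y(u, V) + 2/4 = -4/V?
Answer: -159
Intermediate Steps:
Y(u, V) = -½ - 4/V
H(v) = 10 (H(v) = -4 + 2*(-1*(-7)) = -4 + 2*7 = -4 + 14 = 10)
n(H(Y(-3, -1))) - a(169) = 10 - 1*169 = 10 - 169 = -159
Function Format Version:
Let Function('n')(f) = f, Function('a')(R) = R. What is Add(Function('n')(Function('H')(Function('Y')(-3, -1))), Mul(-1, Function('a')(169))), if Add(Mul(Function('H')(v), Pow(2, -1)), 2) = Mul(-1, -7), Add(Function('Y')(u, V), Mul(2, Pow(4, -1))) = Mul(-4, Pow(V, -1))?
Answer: -159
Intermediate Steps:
Function('Y')(u, V) = Add(Rational(-1, 2), Mul(-4, Pow(V, -1)))
Function('H')(v) = 10 (Function('H')(v) = Add(-4, Mul(2, Mul(-1, -7))) = Add(-4, Mul(2, 7)) = Add(-4, 14) = 10)
Add(Function('n')(Function('H')(Function('Y')(-3, -1))), Mul(-1, Function('a')(169))) = Add(10, Mul(-1, 169)) = Add(10, -169) = -159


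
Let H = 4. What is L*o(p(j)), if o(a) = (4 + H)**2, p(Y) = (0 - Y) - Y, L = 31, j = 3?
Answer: 1984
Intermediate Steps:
p(Y) = -2*Y (p(Y) = -Y - Y = -2*Y)
o(a) = 64 (o(a) = (4 + 4)**2 = 8**2 = 64)
L*o(p(j)) = 31*64 = 1984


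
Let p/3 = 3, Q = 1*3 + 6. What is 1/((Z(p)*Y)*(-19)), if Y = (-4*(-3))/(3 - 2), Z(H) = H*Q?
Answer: -1/18468 ≈ -5.4148e-5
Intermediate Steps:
Q = 9 (Q = 3 + 6 = 9)
p = 9 (p = 3*3 = 9)
Z(H) = 9*H (Z(H) = H*9 = 9*H)
Y = 12 (Y = 12/1 = 12*1 = 12)
1/((Z(p)*Y)*(-19)) = 1/(((9*9)*12)*(-19)) = 1/((81*12)*(-19)) = 1/(972*(-19)) = 1/(-18468) = -1/18468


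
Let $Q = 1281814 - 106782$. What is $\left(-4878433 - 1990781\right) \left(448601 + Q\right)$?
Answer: $-11153082534462$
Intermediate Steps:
$Q = 1175032$
$\left(-4878433 - 1990781\right) \left(448601 + Q\right) = \left(-4878433 - 1990781\right) \left(448601 + 1175032\right) = \left(-6869214\right) 1623633 = -11153082534462$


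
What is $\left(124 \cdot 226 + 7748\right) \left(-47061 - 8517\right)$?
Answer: $-1988136216$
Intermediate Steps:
$\left(124 \cdot 226 + 7748\right) \left(-47061 - 8517\right) = \left(28024 + 7748\right) \left(-55578\right) = 35772 \left(-55578\right) = -1988136216$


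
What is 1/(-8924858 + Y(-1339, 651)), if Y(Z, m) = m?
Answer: -1/8924207 ≈ -1.1205e-7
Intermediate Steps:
1/(-8924858 + Y(-1339, 651)) = 1/(-8924858 + 651) = 1/(-8924207) = -1/8924207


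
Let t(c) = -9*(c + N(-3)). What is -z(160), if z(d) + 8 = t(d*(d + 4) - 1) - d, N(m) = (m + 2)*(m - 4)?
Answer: 236382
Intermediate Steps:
N(m) = (-4 + m)*(2 + m) (N(m) = (2 + m)*(-4 + m) = (-4 + m)*(2 + m))
t(c) = -63 - 9*c (t(c) = -9*(c + (-8 + (-3)² - 2*(-3))) = -9*(c + (-8 + 9 + 6)) = -9*(c + 7) = -9*(7 + c) = -63 - 9*c)
z(d) = -62 - d - 9*d*(4 + d) (z(d) = -8 + ((-63 - 9*(d*(d + 4) - 1)) - d) = -8 + ((-63 - 9*(d*(4 + d) - 1)) - d) = -8 + ((-63 - 9*(-1 + d*(4 + d))) - d) = -8 + ((-63 + (9 - 9*d*(4 + d))) - d) = -8 + ((-54 - 9*d*(4 + d)) - d) = -8 + (-54 - d - 9*d*(4 + d)) = -62 - d - 9*d*(4 + d))
-z(160) = -(-62 - 37*160 - 9*160²) = -(-62 - 5920 - 9*25600) = -(-62 - 5920 - 230400) = -1*(-236382) = 236382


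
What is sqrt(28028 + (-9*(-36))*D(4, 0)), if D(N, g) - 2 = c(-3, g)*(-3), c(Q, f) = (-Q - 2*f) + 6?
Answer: 2*sqrt(4982) ≈ 141.17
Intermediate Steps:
c(Q, f) = 6 - Q - 2*f
D(N, g) = -25 + 6*g (D(N, g) = 2 + (6 - 1*(-3) - 2*g)*(-3) = 2 + (6 + 3 - 2*g)*(-3) = 2 + (9 - 2*g)*(-3) = 2 + (-27 + 6*g) = -25 + 6*g)
sqrt(28028 + (-9*(-36))*D(4, 0)) = sqrt(28028 + (-9*(-36))*(-25 + 6*0)) = sqrt(28028 + 324*(-25 + 0)) = sqrt(28028 + 324*(-25)) = sqrt(28028 - 8100) = sqrt(19928) = 2*sqrt(4982)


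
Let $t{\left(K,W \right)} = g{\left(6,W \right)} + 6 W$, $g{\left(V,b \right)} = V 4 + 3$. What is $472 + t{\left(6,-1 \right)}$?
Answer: $493$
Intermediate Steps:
$g{\left(V,b \right)} = 3 + 4 V$ ($g{\left(V,b \right)} = 4 V + 3 = 3 + 4 V$)
$t{\left(K,W \right)} = 27 + 6 W$ ($t{\left(K,W \right)} = \left(3 + 4 \cdot 6\right) + 6 W = \left(3 + 24\right) + 6 W = 27 + 6 W$)
$472 + t{\left(6,-1 \right)} = 472 + \left(27 + 6 \left(-1\right)\right) = 472 + \left(27 - 6\right) = 472 + 21 = 493$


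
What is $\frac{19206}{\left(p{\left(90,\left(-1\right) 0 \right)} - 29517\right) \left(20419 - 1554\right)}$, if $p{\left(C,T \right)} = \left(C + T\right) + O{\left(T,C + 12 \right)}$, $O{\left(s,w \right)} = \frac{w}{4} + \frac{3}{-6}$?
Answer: $- \frac{873}{25212215} \approx -3.4626 \cdot 10^{-5}$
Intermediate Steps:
$O{\left(s,w \right)} = - \frac{1}{2} + \frac{w}{4}$ ($O{\left(s,w \right)} = w \frac{1}{4} + 3 \left(- \frac{1}{6}\right) = \frac{w}{4} - \frac{1}{2} = - \frac{1}{2} + \frac{w}{4}$)
$p{\left(C,T \right)} = \frac{5}{2} + T + \frac{5 C}{4}$ ($p{\left(C,T \right)} = \left(C + T\right) + \left(- \frac{1}{2} + \frac{C + 12}{4}\right) = \left(C + T\right) + \left(- \frac{1}{2} + \frac{12 + C}{4}\right) = \left(C + T\right) + \left(- \frac{1}{2} + \left(3 + \frac{C}{4}\right)\right) = \left(C + T\right) + \left(\frac{5}{2} + \frac{C}{4}\right) = \frac{5}{2} + T + \frac{5 C}{4}$)
$\frac{19206}{\left(p{\left(90,\left(-1\right) 0 \right)} - 29517\right) \left(20419 - 1554\right)} = \frac{19206}{\left(\left(\frac{5}{2} - 0 + \frac{5}{4} \cdot 90\right) - 29517\right) \left(20419 - 1554\right)} = \frac{19206}{\left(\left(\frac{5}{2} + 0 + \frac{225}{2}\right) - 29517\right) 18865} = \frac{19206}{\left(115 - 29517\right) 18865} = \frac{19206}{\left(-29402\right) 18865} = \frac{19206}{-554668730} = 19206 \left(- \frac{1}{554668730}\right) = - \frac{873}{25212215}$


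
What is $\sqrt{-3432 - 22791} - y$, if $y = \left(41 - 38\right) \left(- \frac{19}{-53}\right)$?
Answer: $- \frac{57}{53} + i \sqrt{26223} \approx -1.0755 + 161.94 i$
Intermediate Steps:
$y = \frac{57}{53}$ ($y = 3 \left(\left(-19\right) \left(- \frac{1}{53}\right)\right) = 3 \cdot \frac{19}{53} = \frac{57}{53} \approx 1.0755$)
$\sqrt{-3432 - 22791} - y = \sqrt{-3432 - 22791} - \frac{57}{53} = \sqrt{-26223} - \frac{57}{53} = i \sqrt{26223} - \frac{57}{53} = - \frac{57}{53} + i \sqrt{26223}$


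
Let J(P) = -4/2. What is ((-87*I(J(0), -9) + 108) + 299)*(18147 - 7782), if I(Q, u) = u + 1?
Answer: 11432595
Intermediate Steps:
J(P) = -2 (J(P) = -4*1/2 = -2)
I(Q, u) = 1 + u
((-87*I(J(0), -9) + 108) + 299)*(18147 - 7782) = ((-87*(1 - 9) + 108) + 299)*(18147 - 7782) = ((-87*(-8) + 108) + 299)*10365 = ((696 + 108) + 299)*10365 = (804 + 299)*10365 = 1103*10365 = 11432595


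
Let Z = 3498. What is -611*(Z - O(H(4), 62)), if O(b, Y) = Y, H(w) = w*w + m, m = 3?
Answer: -2099396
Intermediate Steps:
H(w) = 3 + w**2 (H(w) = w*w + 3 = w**2 + 3 = 3 + w**2)
-611*(Z - O(H(4), 62)) = -611*(3498 - 1*62) = -611*(3498 - 62) = -611*3436 = -2099396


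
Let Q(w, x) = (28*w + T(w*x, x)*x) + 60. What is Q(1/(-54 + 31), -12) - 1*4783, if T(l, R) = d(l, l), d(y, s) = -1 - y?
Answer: -108237/23 ≈ -4706.0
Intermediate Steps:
T(l, R) = -1 - l
Q(w, x) = 60 + 28*w + x*(-1 - w*x) (Q(w, x) = (28*w + (-1 - w*x)*x) + 60 = (28*w + x*(-1 - w*x)) + 60 = 60 + 28*w + x*(-1 - w*x))
Q(1/(-54 + 31), -12) - 1*4783 = (60 + 28/(-54 + 31) - 1*(-12)*(1 - 12/(-54 + 31))) - 1*4783 = (60 + 28/(-23) - 1*(-12)*(1 - 12/(-23))) - 4783 = (60 + 28*(-1/23) - 1*(-12)*(1 - 1/23*(-12))) - 4783 = (60 - 28/23 - 1*(-12)*(1 + 12/23)) - 4783 = (60 - 28/23 - 1*(-12)*35/23) - 4783 = (60 - 28/23 + 420/23) - 4783 = 1772/23 - 4783 = -108237/23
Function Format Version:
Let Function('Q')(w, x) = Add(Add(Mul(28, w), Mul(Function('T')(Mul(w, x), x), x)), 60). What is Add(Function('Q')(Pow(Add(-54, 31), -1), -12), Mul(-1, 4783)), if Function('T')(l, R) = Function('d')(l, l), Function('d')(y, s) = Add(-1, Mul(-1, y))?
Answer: Rational(-108237, 23) ≈ -4706.0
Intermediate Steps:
Function('T')(l, R) = Add(-1, Mul(-1, l))
Function('Q')(w, x) = Add(60, Mul(28, w), Mul(x, Add(-1, Mul(-1, w, x)))) (Function('Q')(w, x) = Add(Add(Mul(28, w), Mul(Add(-1, Mul(-1, Mul(w, x))), x)), 60) = Add(Add(Mul(28, w), Mul(Add(-1, Mul(-1, w, x)), x)), 60) = Add(Add(Mul(28, w), Mul(x, Add(-1, Mul(-1, w, x)))), 60) = Add(60, Mul(28, w), Mul(x, Add(-1, Mul(-1, w, x)))))
Add(Function('Q')(Pow(Add(-54, 31), -1), -12), Mul(-1, 4783)) = Add(Add(60, Mul(28, Pow(Add(-54, 31), -1)), Mul(-1, -12, Add(1, Mul(Pow(Add(-54, 31), -1), -12)))), Mul(-1, 4783)) = Add(Add(60, Mul(28, Pow(-23, -1)), Mul(-1, -12, Add(1, Mul(Pow(-23, -1), -12)))), -4783) = Add(Add(60, Mul(28, Rational(-1, 23)), Mul(-1, -12, Add(1, Mul(Rational(-1, 23), -12)))), -4783) = Add(Add(60, Rational(-28, 23), Mul(-1, -12, Add(1, Rational(12, 23)))), -4783) = Add(Add(60, Rational(-28, 23), Mul(-1, -12, Rational(35, 23))), -4783) = Add(Add(60, Rational(-28, 23), Rational(420, 23)), -4783) = Add(Rational(1772, 23), -4783) = Rational(-108237, 23)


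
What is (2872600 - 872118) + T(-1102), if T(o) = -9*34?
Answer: 2000176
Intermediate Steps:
T(o) = -306
(2872600 - 872118) + T(-1102) = (2872600 - 872118) - 306 = 2000482 - 306 = 2000176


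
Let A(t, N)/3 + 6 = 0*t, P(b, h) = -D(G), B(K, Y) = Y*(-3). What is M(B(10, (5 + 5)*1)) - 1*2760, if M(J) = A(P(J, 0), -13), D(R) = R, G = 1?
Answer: -2778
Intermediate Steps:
B(K, Y) = -3*Y
P(b, h) = -1 (P(b, h) = -1*1 = -1)
A(t, N) = -18 (A(t, N) = -18 + 3*(0*t) = -18 + 3*0 = -18 + 0 = -18)
M(J) = -18
M(B(10, (5 + 5)*1)) - 1*2760 = -18 - 1*2760 = -18 - 2760 = -2778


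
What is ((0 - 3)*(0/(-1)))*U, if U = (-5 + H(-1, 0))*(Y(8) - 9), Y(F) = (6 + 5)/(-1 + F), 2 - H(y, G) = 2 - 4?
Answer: 0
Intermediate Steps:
H(y, G) = 4 (H(y, G) = 2 - (2 - 4) = 2 - 1*(-2) = 2 + 2 = 4)
Y(F) = 11/(-1 + F)
U = 52/7 (U = (-5 + 4)*(11/(-1 + 8) - 9) = -(11/7 - 9) = -1*(-52/7) = 52/7 ≈ 7.4286)
((0 - 3)*(0/(-1)))*U = ((0 - 3)*(0/(-1)))*(52/7) = -0*(-1)*(52/7) = -3*0*(52/7) = 0*(52/7) = 0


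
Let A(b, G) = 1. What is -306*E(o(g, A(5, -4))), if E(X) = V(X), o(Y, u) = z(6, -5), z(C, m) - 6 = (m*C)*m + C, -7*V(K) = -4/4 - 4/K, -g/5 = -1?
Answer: -2822/63 ≈ -44.794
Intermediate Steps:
g = 5 (g = -5*(-1) = 5)
V(K) = 1/7 + 4/(7*K) (V(K) = -(-4/4 - 4/K)/7 = -(-4*1/4 - 4/K)/7 = -(-1 - 4/K)/7 = 1/7 + 4/(7*K))
z(C, m) = 6 + C + C*m**2 (z(C, m) = 6 + ((m*C)*m + C) = 6 + ((C*m)*m + C) = 6 + (C*m**2 + C) = 6 + (C + C*m**2) = 6 + C + C*m**2)
o(Y, u) = 162 (o(Y, u) = 6 + 6 + 6*(-5)**2 = 6 + 6 + 6*25 = 6 + 6 + 150 = 162)
E(X) = (4 + X)/(7*X)
-306*E(o(g, A(5, -4))) = -306*(4 + 162)/(7*162) = -306*166/(7*162) = -306*83/567 = -2822/63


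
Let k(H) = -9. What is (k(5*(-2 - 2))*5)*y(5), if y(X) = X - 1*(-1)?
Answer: -270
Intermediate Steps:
y(X) = 1 + X (y(X) = X + 1 = 1 + X)
(k(5*(-2 - 2))*5)*y(5) = (-9*5)*(1 + 5) = -45*6 = -270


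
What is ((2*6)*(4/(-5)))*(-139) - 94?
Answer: 6202/5 ≈ 1240.4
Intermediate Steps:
((2*6)*(4/(-5)))*(-139) - 94 = (12*(4*(-1/5)))*(-139) - 94 = (12*(-4/5))*(-139) - 94 = -48/5*(-139) - 94 = 6672/5 - 94 = 6202/5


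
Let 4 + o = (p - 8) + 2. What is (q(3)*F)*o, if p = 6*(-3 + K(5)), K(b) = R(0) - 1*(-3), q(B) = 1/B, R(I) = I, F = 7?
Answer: -70/3 ≈ -23.333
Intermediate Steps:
K(b) = 3 (K(b) = 0 - 1*(-3) = 0 + 3 = 3)
p = 0 (p = 6*(-3 + 3) = 6*0 = 0)
o = -10 (o = -4 + ((0 - 8) + 2) = -4 + (-8 + 2) = -4 - 6 = -10)
(q(3)*F)*o = (7/3)*(-10) = -70/3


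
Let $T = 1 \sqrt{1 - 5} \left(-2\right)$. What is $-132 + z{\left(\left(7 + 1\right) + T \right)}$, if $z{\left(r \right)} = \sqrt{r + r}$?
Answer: $-132 + 2 \sqrt{4 - 2 i} \approx -127.88 - 0.97174 i$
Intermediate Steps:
$T = - 4 i$ ($T = 1 \sqrt{-4} \left(-2\right) = 1 \cdot 2 i \left(-2\right) = 2 i \left(-2\right) = - 4 i \approx - 4.0 i$)
$z{\left(r \right)} = \sqrt{2} \sqrt{r}$ ($z{\left(r \right)} = \sqrt{2 r} = \sqrt{2} \sqrt{r}$)
$-132 + z{\left(\left(7 + 1\right) + T \right)} = -132 + \sqrt{2} \sqrt{\left(7 + 1\right) - 4 i} = -132 + \sqrt{2} \sqrt{8 - 4 i}$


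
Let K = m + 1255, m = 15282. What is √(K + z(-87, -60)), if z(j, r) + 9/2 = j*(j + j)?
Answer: √126682/2 ≈ 177.96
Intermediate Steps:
K = 16537 (K = 15282 + 1255 = 16537)
z(j, r) = -9/2 + 2*j² (z(j, r) = -9/2 + j*(j + j) = -9/2 + j*(2*j) = -9/2 + 2*j²)
√(K + z(-87, -60)) = √(16537 + (-9/2 + 2*(-87)²)) = √(16537 + (-9/2 + 2*7569)) = √(16537 + (-9/2 + 15138)) = √(16537 + 30267/2) = √(63341/2) = √126682/2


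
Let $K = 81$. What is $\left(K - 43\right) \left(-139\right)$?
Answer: $-5282$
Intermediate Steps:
$\left(K - 43\right) \left(-139\right) = \left(81 - 43\right) \left(-139\right) = 38 \left(-139\right) = -5282$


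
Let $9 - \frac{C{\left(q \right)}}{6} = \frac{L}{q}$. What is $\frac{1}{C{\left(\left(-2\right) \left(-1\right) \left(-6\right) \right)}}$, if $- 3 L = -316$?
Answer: $\frac{3}{320} \approx 0.009375$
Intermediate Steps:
$L = \frac{316}{3}$ ($L = \left(- \frac{1}{3}\right) \left(-316\right) = \frac{316}{3} \approx 105.33$)
$C{\left(q \right)} = 54 - \frac{632}{q}$ ($C{\left(q \right)} = 54 - 6 \frac{316}{3 q} = 54 - \frac{632}{q}$)
$\frac{1}{C{\left(\left(-2\right) \left(-1\right) \left(-6\right) \right)}} = \frac{1}{54 - \frac{632}{\left(-2\right) \left(-1\right) \left(-6\right)}} = \frac{1}{54 - \frac{632}{2 \left(-6\right)}} = \frac{1}{54 - \frac{632}{-12}} = \frac{1}{54 - - \frac{158}{3}} = \frac{1}{54 + \frac{158}{3}} = \frac{1}{\frac{320}{3}} = \frac{3}{320}$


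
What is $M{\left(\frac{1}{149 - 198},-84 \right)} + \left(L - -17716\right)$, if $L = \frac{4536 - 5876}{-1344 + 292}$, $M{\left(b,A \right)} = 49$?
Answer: $\frac{4672530}{263} \approx 17766.0$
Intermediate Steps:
$L = \frac{335}{263}$ ($L = \frac{4536 - 5876}{-1052} = \left(4536 - 5876\right) \left(- \frac{1}{1052}\right) = \left(-1340\right) \left(- \frac{1}{1052}\right) = \frac{335}{263} \approx 1.2738$)
$M{\left(\frac{1}{149 - 198},-84 \right)} + \left(L - -17716\right) = 49 + \left(\frac{335}{263} - -17716\right) = 49 + \left(\frac{335}{263} + 17716\right) = 49 + \frac{4659643}{263} = \frac{4672530}{263}$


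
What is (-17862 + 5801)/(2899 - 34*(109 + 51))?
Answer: 1723/363 ≈ 4.7466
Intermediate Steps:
(-17862 + 5801)/(2899 - 34*(109 + 51)) = -12061/(2899 - 34*160) = -12061/(2899 - 5440) = -12061/(-2541) = -12061*(-1/2541) = 1723/363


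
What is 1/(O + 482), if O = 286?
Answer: 1/768 ≈ 0.0013021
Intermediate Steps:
1/(O + 482) = 1/(286 + 482) = 1/768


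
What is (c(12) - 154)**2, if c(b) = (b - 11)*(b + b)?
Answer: 16900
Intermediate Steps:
c(b) = 2*b*(-11 + b) (c(b) = (-11 + b)*(2*b) = 2*b*(-11 + b))
(c(12) - 154)**2 = (2*12*(-11 + 12) - 154)**2 = (2*12*1 - 154)**2 = (24 - 154)**2 = (-130)**2 = 16900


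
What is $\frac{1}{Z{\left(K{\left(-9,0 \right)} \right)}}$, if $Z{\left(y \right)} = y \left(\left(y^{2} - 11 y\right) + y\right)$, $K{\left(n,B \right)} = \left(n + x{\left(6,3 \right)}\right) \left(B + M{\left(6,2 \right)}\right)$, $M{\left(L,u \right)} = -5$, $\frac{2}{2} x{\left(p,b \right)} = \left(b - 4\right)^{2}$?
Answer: $\frac{1}{48000} \approx 2.0833 \cdot 10^{-5}$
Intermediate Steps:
$x{\left(p,b \right)} = \left(-4 + b\right)^{2}$ ($x{\left(p,b \right)} = \left(b - 4\right)^{2} = \left(-4 + b\right)^{2}$)
$K{\left(n,B \right)} = \left(1 + n\right) \left(-5 + B\right)$ ($K{\left(n,B \right)} = \left(n + \left(-4 + 3\right)^{2}\right) \left(B - 5\right) = \left(n + \left(-1\right)^{2}\right) \left(-5 + B\right) = \left(n + 1\right) \left(-5 + B\right) = \left(1 + n\right) \left(-5 + B\right)$)
$Z{\left(y \right)} = y \left(y^{2} - 10 y\right)$
$\frac{1}{Z{\left(K{\left(-9,0 \right)} \right)}} = \frac{1}{\left(-5 + 0 - -45 + 0 \left(-9\right)\right)^{2} \left(-10 + \left(-5 + 0 - -45 + 0 \left(-9\right)\right)\right)} = \frac{1}{\left(-5 + 0 + 45 + 0\right)^{2} \left(-10 + \left(-5 + 0 + 45 + 0\right)\right)} = \frac{1}{40^{2} \left(-10 + 40\right)} = \frac{1}{1600 \cdot 30} = \frac{1}{48000}$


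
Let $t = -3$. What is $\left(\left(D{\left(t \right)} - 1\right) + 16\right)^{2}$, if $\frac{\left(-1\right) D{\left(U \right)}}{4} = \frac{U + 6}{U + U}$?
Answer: $289$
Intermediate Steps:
$D{\left(U \right)} = - \frac{2 \left(6 + U\right)}{U}$ ($D{\left(U \right)} = - 4 \frac{U + 6}{U + U} = - 4 \frac{6 + U}{2 U} = - \frac{2 \left(6 + U\right)}{U}$)
$\left(\left(D{\left(t \right)} - 1\right) + 16\right)^{2} = \left(\left(\left(-2 - \frac{12}{-3}\right) - 1\right) + 16\right)^{2} = \left(\left(\left(-2 - -4\right) - 1\right) + 16\right)^{2} = \left(\left(\left(-2 + 4\right) - 1\right) + 16\right)^{2} = \left(\left(2 - 1\right) + 16\right)^{2} = \left(1 + 16\right)^{2} = 17^{2} = 289$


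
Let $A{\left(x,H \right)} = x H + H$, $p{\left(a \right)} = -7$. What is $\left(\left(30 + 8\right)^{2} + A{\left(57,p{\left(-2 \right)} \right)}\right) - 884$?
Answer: $154$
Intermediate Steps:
$A{\left(x,H \right)} = H + H x$ ($A{\left(x,H \right)} = H x + H = H + H x$)
$\left(\left(30 + 8\right)^{2} + A{\left(57,p{\left(-2 \right)} \right)}\right) - 884 = \left(\left(30 + 8\right)^{2} - 7 \left(1 + 57\right)\right) - 884 = \left(38^{2} - 406\right) - 884 = \left(1444 - 406\right) - 884 = 1038 - 884 = 154$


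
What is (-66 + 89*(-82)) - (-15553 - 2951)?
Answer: 11140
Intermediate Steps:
(-66 + 89*(-82)) - (-15553 - 2951) = (-66 - 7298) - 1*(-18504) = -7364 + 18504 = 11140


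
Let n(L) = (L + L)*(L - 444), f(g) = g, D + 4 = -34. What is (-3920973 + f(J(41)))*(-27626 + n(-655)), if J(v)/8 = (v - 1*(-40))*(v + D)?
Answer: -5533919765856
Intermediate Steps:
D = -38 (D = -4 - 34 = -38)
J(v) = 8*(-38 + v)*(40 + v) (J(v) = 8*((v - 1*(-40))*(v - 38)) = 8*((v + 40)*(-38 + v)) = 8*((40 + v)*(-38 + v)) = 8*((-38 + v)*(40 + v)) = 8*(-38 + v)*(40 + v))
n(L) = 2*L*(-444 + L) (n(L) = (2*L)*(-444 + L) = 2*L*(-444 + L))
(-3920973 + f(J(41)))*(-27626 + n(-655)) = (-3920973 + (-12160 + 8*41**2 + 16*41))*(-27626 + 2*(-655)*(-444 - 655)) = (-3920973 + (-12160 + 8*1681 + 656))*(-27626 + 2*(-655)*(-1099)) = (-3920973 + (-12160 + 13448 + 656))*(-27626 + 1439690) = (-3920973 + 1944)*1412064 = -3919029*1412064 = -5533919765856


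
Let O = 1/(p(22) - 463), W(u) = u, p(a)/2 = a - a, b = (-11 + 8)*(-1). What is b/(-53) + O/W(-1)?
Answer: -1336/24539 ≈ -0.054444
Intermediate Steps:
b = 3 (b = -3*(-1) = 3)
p(a) = 0 (p(a) = 2*(a - a) = 2*0 = 0)
O = -1/463 (O = 1/(0 - 463) = 1/(-463) = -1/463 ≈ -0.0021598)
b/(-53) + O/W(-1) = 3/(-53) - 1/463/(-1) = 3*(-1/53) - 1/463*(-1) = -3/53 + 1/463 = -1336/24539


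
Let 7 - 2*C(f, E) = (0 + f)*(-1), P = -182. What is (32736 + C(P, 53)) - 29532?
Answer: 6233/2 ≈ 3116.5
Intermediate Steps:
C(f, E) = 7/2 + f/2 (C(f, E) = 7/2 - (0 + f)*(-1)/2 = 7/2 - f*(-1)/2 = 7/2 - (-1)*f/2 = 7/2 + f/2)
(32736 + C(P, 53)) - 29532 = (32736 + (7/2 + (1/2)*(-182))) - 29532 = (32736 + (7/2 - 91)) - 29532 = (32736 - 175/2) - 29532 = 65297/2 - 29532 = 6233/2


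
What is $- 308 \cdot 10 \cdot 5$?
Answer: $-15400$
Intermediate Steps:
$- 308 \cdot 10 \cdot 5 = \left(-308\right) 50 = -15400$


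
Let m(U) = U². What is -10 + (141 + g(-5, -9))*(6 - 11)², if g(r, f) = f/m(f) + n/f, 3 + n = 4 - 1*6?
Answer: 31735/9 ≈ 3526.1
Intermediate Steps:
n = -5 (n = -3 + (4 - 1*6) = -3 + (4 - 6) = -3 - 2 = -5)
g(r, f) = -4/f (g(r, f) = f/(f²) - 5/f = f/f² - 5/f = 1/f - 5/f = -4/f)
-10 + (141 + g(-5, -9))*(6 - 11)² = -10 + (141 - 4/(-9))*(6 - 11)² = -10 + (141 - 4*(-⅑))*(-5)² = -10 + (141 + 4/9)*25 = -10 + (1273/9)*25 = -10 + 31825/9 = 31735/9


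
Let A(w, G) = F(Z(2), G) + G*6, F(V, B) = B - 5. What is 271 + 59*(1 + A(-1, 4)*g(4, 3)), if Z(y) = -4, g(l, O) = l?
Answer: 5758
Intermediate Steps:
F(V, B) = -5 + B
A(w, G) = -5 + 7*G (A(w, G) = (-5 + G) + G*6 = (-5 + G) + 6*G = -5 + 7*G)
271 + 59*(1 + A(-1, 4)*g(4, 3)) = 271 + 59*(1 + (-5 + 7*4)*4) = 271 + 59*(1 + (-5 + 28)*4) = 271 + 59*(1 + 23*4) = 271 + 59*(1 + 92) = 271 + 59*93 = 271 + 5487 = 5758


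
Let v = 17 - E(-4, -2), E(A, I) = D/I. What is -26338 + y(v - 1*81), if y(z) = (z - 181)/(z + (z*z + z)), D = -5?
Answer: -150627352/5719 ≈ -26338.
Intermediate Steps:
E(A, I) = -5/I
v = 29/2 (v = 17 - (-5)/(-2) = 17 - (-5)*(-1)/2 = 17 - 1*5/2 = 17 - 5/2 = 29/2 ≈ 14.500)
y(z) = (-181 + z)/(z**2 + 2*z) (y(z) = (-181 + z)/(z + (z**2 + z)) = (-181 + z)/(z + (z + z**2)) = (-181 + z)/(z**2 + 2*z))
-26338 + y(v - 1*81) = -26338 + (-181 + (29/2 - 1*81))/((29/2 - 1*81)*(2 + (29/2 - 1*81))) = -26338 + (-181 + (29/2 - 81))/((29/2 - 81)*(2 + (29/2 - 81))) = -26338 + (-181 - 133/2)/((-133/2)*(2 - 133/2)) = -26338 - 2/133*(-495/2)/(-129/2) = -26338 - 2/133*(-2/129)*(-495/2) = -26338 - 330/5719 = -150627352/5719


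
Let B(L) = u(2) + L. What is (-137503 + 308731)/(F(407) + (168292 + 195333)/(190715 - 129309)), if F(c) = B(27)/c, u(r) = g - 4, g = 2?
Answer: 4279371613176/149530525 ≈ 28619.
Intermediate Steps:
u(r) = -2 (u(r) = 2 - 4 = -2)
B(L) = -2 + L
F(c) = 25/c (F(c) = (-2 + 27)/c = 25/c)
(-137503 + 308731)/(F(407) + (168292 + 195333)/(190715 - 129309)) = (-137503 + 308731)/(25/407 + (168292 + 195333)/(190715 - 129309)) = 171228/(25*(1/407) + 363625/61406) = 171228/(25/407 + 363625*(1/61406)) = 171228/(25/407 + 363625/61406) = 171228/(149530525/24992242) = 171228*(24992242/149530525) = 4279371613176/149530525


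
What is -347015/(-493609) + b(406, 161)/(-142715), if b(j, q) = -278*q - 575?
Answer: 42823718/41956765 ≈ 1.0207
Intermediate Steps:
b(j, q) = -575 - 278*q
-347015/(-493609) + b(406, 161)/(-142715) = -347015/(-493609) + (-575 - 278*161)/(-142715) = -347015*(-1/493609) + (-575 - 44758)*(-1/142715) = 347015/493609 - 45333*(-1/142715) = 347015/493609 + 27/85 = 42823718/41956765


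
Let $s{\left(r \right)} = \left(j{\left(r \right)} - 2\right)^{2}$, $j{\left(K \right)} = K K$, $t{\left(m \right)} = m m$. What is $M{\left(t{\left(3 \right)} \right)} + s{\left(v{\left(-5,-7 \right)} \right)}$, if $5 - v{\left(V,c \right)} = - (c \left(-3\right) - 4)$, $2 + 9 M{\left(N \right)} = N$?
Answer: $\frac{2090923}{9} \approx 2.3232 \cdot 10^{5}$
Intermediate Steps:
$t{\left(m \right)} = m^{2}$
$j{\left(K \right)} = K^{2}$
$M{\left(N \right)} = - \frac{2}{9} + \frac{N}{9}$
$v{\left(V,c \right)} = 1 - 3 c$ ($v{\left(V,c \right)} = 5 - - (c \left(-3\right) - 4) = 5 - - (- 3 c - 4) = 5 - - (-4 - 3 c) = 5 - \left(4 + 3 c\right) = 1 - 3 c$)
$s{\left(r \right)} = \left(-2 + r^{2}\right)^{2}$ ($s{\left(r \right)} = \left(r^{2} - 2\right)^{2} = \left(-2 + r^{2}\right)^{2}$)
$M{\left(t{\left(3 \right)} \right)} + s{\left(v{\left(-5,-7 \right)} \right)} = \left(- \frac{2}{9} + \frac{3^{2}}{9}\right) + \left(-2 + \left(1 - -21\right)^{2}\right)^{2} = \left(- \frac{2}{9} + \frac{1}{9} \cdot 9\right) + \left(-2 + \left(1 + 21\right)^{2}\right)^{2} = \left(- \frac{2}{9} + 1\right) + \left(-2 + 22^{2}\right)^{2} = \frac{7}{9} + \left(-2 + 484\right)^{2} = \frac{7}{9} + 482^{2} = \frac{7}{9} + 232324 = \frac{2090923}{9}$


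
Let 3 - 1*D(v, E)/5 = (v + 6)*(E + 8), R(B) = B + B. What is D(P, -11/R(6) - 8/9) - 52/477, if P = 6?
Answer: -170182/477 ≈ -356.78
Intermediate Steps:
R(B) = 2*B
D(v, E) = 15 - 5*(6 + v)*(8 + E) (D(v, E) = 15 - 5*(v + 6)*(E + 8) = 15 - 5*(6 + v)*(8 + E))
D(P, -11/R(6) - 8/9) - 52/477 = (-225 - 40*6 - 30*(-11/(2*6) - 8/9) - 5*(-11/(2*6) - 8/9)*6) - 52/477 = (-225 - 240 - 30*(-11/12 - 8*⅑) - 5*(-11/12 - 8*⅑)*6) - 52/477 = (-225 - 240 - 30*(-11*1/12 - 8/9) - 5*(-11*1/12 - 8/9)*6) - 1*52/477 = (-225 - 240 - 30*(-11/12 - 8/9) - 5*(-11/12 - 8/9)*6) - 52/477 = (-225 - 240 - 30*(-65/36) - 5*(-65/36)*6) - 52/477 = (-225 - 240 + 325/6 + 325/6) - 52/477 = -1070/3 - 52/477 = -170182/477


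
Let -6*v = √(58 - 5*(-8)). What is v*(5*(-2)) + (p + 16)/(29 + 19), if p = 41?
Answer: 19/16 + 35*√2/3 ≈ 17.687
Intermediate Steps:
v = -7*√2/6 (v = -√(58 - 5*(-8))/6 = -√(58 + 40)/6 = -7*√2/6 ≈ -1.6499)
v*(5*(-2)) + (p + 16)/(29 + 19) = (-7*√2/6)*(5*(-2)) + (41 + 16)/(29 + 19) = -7*√2/6*(-10) + 57/48 = 35*√2/3 + 57*(1/48) = 35*√2/3 + 19/16 = 19/16 + 35*√2/3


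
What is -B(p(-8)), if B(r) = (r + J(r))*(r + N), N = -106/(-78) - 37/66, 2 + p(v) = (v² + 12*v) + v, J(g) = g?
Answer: -494914/143 ≈ -3460.9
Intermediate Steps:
p(v) = -2 + v² + 13*v (p(v) = -2 + ((v² + 12*v) + v) = -2 + (v² + 13*v) = -2 + v² + 13*v)
N = 685/858 (N = -106*(-1/78) - 37*1/66 = 53/39 - 37/66 = 685/858 ≈ 0.79837)
B(r) = 2*r*(685/858 + r) (B(r) = (r + r)*(r + 685/858) = (2*r)*(685/858 + r) = 2*r*(685/858 + r))
-B(p(-8)) = -(-2 + (-8)² + 13*(-8))*(685 + 858*(-2 + (-8)² + 13*(-8)))/429 = -(-2 + 64 - 104)*(685 + 858*(-2 + 64 - 104))/429 = -(-42)*(685 + 858*(-42))/429 = -(-42)*(685 - 36036)/429 = -(-42)*(-35351)/429 = -1*494914/143 = -494914/143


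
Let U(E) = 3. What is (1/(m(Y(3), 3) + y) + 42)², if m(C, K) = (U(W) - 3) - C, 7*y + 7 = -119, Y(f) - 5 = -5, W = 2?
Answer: 570025/324 ≈ 1759.3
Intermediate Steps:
Y(f) = 0 (Y(f) = 5 - 5 = 0)
y = -18 (y = -1 + (⅐)*(-119) = -1 - 17 = -18)
m(C, K) = -C (m(C, K) = (3 - 3) - C = 0 - C = -C)
(1/(m(Y(3), 3) + y) + 42)² = (1/(-1*0 - 18) + 42)² = (1/(0 - 18) + 42)² = (1/(-18) + 42)² = (-1/18 + 42)² = (755/18)² = 570025/324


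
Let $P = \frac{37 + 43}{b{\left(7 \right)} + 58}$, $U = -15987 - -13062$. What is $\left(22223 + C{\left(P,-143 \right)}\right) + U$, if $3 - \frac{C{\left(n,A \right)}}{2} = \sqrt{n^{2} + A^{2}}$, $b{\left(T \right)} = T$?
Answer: $19304 - \frac{2 \sqrt{3456137}}{13} \approx 19018.0$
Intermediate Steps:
$U = -2925$ ($U = -15987 + 13062 = -2925$)
$P = \frac{16}{13}$ ($P = \frac{37 + 43}{7 + 58} = \frac{80}{65} = 80 \cdot \frac{1}{65} = \frac{16}{13} \approx 1.2308$)
$C{\left(n,A \right)} = 6 - 2 \sqrt{A^{2} + n^{2}}$ ($C{\left(n,A \right)} = 6 - 2 \sqrt{n^{2} + A^{2}} = 6 - 2 \sqrt{A^{2} + n^{2}}$)
$\left(22223 + C{\left(P,-143 \right)}\right) + U = \left(22223 + \left(6 - 2 \sqrt{\left(-143\right)^{2} + \left(\frac{16}{13}\right)^{2}}\right)\right) - 2925 = \left(22223 + \left(6 - 2 \sqrt{20449 + \frac{256}{169}}\right)\right) - 2925 = \left(22223 + \left(6 - 2 \sqrt{\frac{3456137}{169}}\right)\right) - 2925 = \left(22223 + \left(6 - 2 \frac{\sqrt{3456137}}{13}\right)\right) - 2925 = \left(22223 + \left(6 - \frac{2 \sqrt{3456137}}{13}\right)\right) - 2925 = \left(22229 - \frac{2 \sqrt{3456137}}{13}\right) - 2925 = 19304 - \frac{2 \sqrt{3456137}}{13}$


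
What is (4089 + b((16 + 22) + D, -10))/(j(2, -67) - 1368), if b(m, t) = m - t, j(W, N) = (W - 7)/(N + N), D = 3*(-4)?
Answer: -552750/183307 ≈ -3.0154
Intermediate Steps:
D = -12
j(W, N) = (-7 + W)/(2*N) (j(W, N) = (-7 + W)/((2*N)) = (-7 + W)*(1/(2*N)) = (-7 + W)/(2*N))
(4089 + b((16 + 22) + D, -10))/(j(2, -67) - 1368) = (4089 + (((16 + 22) - 12) - 1*(-10)))/((½)*(-7 + 2)/(-67) - 1368) = (4089 + ((38 - 12) + 10))/((½)*(-1/67)*(-5) - 1368) = (4089 + (26 + 10))/(5/134 - 1368) = (4089 + 36)/(-183307/134) = 4125*(-134/183307) = -552750/183307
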